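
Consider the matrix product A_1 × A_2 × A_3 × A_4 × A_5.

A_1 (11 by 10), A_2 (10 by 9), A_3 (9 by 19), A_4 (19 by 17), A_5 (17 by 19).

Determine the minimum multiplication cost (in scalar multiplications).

8685

Adjacent pairs: A_1A_2 = 11·10·9 = 990; A_2A_3 = 10·9·19 = 1710; A_3A_4 = 9·19·17 = 2907; A_4A_5 = 19·17·19 = 6137.
Length 3: A_1..A_3: k=1: 0+1710+11·10·19=3800; k=2: 990+0+11·9·19=2871 → min 2871 | A_2..A_4: k=2: 0+2907+10·9·17=4437; k=3: 1710+0+10·19·17=4940 → min 4437 | A_3..A_5: k=3: 0+6137+9·19·19=9386; k=4: 2907+0+9·17·19=5814 → min 5814.
Length 4: A_1..A_4: k=1: 0+4437+11·10·17=6307; k=2: 990+2907+11·9·17=5580; k=3: 2871+0+11·19·17=6424 → min 5580 | A_2..A_5: k=2: 0+5814+10·9·19=7524; k=3: 1710+6137+10·19·19=11457; k=4: 4437+0+10·17·19=7667 → min 7524.
Length 5: A_1..A_5: k=1: 0+7524+11·10·19=9614; k=2: 990+5814+11·9·19=8685; k=3: 2871+6137+11·19·19=12979; k=4: 5580+0+11·17·19=9133 → min 8685.
Optimal order: ((A_1 × A_2) × ((A_3 × A_4) × A_5)) with cost 8685.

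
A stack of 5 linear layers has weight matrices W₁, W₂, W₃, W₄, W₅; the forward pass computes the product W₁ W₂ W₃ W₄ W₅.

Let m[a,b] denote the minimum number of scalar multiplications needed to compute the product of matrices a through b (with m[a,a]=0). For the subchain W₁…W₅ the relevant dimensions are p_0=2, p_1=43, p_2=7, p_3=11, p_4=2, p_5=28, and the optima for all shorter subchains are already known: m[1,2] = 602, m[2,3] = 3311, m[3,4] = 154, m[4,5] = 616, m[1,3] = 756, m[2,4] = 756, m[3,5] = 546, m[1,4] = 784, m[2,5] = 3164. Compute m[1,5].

m[1,5] = min over k∈[1,4] of m[1,k]+m[k+1,5]+p_{0}·p_k·p_{5}.
k=1: 0 + 3164 + 2·43·28 = 5572; k=2: 602 + 546 + 2·7·28 = 1540; k=3: 756 + 616 + 2·11·28 = 1988; k=4: 784 + 0 + 2·2·28 = 896.
Minimum: 896 at k=4.

896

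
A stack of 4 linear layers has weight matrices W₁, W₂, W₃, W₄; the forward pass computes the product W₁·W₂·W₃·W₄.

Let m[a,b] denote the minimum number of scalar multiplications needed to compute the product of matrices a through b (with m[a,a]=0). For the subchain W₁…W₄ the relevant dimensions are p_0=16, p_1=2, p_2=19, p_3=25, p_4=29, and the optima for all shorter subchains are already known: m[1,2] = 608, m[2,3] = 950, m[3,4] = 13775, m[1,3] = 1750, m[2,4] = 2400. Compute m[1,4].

m[1,4] = min over k∈[1,3] of m[1,k]+m[k+1,4]+p_{0}·p_k·p_{4}.
k=1: 0 + 2400 + 16·2·29 = 3328; k=2: 608 + 13775 + 16·19·29 = 23199; k=3: 1750 + 0 + 16·25·29 = 13350.
Minimum: 3328 at k=1.

3328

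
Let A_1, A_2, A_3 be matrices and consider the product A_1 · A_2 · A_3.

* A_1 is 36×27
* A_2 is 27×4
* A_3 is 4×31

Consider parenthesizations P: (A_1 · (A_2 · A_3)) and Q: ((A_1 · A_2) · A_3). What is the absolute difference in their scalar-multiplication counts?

Order P = (A_1 · (A_2 · A_3)): (A_2 · A_3): 27×4 by 4×31 → 27×31, cost 27·4·31 = 3348; (A_1 · (A_2 · A_3)): 36×27 by 27×31 → 36×31, cost 36·27·31 = 30132; cumulative 33480. Total 33480.
Order Q = ((A_1 · A_2) · A_3): (A_1 · A_2): 36×27 by 27×4 → 36×4, cost 36·27·4 = 3888; ((A_1 · A_2) · A_3): 36×4 by 4×31 → 36×31, cost 36·4·31 = 4464; cumulative 8352. Total 8352.
Difference: |33480 − 8352| = 25128.

25128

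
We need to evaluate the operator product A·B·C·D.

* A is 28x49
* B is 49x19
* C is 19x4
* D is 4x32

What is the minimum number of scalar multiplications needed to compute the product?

Adjacent pairs: AB = 28·49·19 = 26068; BC = 49·19·4 = 3724; CD = 19·4·32 = 2432.
Length 3: A..C: k=1: 0+3724+28·49·4=9212; k=2: 26068+0+28·19·4=28196 → min 9212 | B..D: k=2: 0+2432+49·19·32=32224; k=3: 3724+0+49·4·32=9996 → min 9996.
Length 4: A..D: k=1: 0+9996+28·49·32=53900; k=2: 26068+2432+28·19·32=45524; k=3: 9212+0+28·4·32=12796 → min 12796.
Optimal order: ((A·(B·C))·D) with cost 12796.

12796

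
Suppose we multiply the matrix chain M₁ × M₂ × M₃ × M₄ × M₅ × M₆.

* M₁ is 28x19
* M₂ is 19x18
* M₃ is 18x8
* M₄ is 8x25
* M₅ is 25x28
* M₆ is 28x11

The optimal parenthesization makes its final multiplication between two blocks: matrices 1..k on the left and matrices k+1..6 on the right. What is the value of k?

Adjacent pairs: M₁M₂ = 28·19·18 = 9576; M₂M₃ = 19·18·8 = 2736; M₃M₄ = 18·8·25 = 3600; M₄M₅ = 8·25·28 = 5600; M₅M₆ = 25·28·11 = 7700.
Length 3: M₁..M₃: k=1: 0+2736+28·19·8=6992; k=2: 9576+0+28·18·8=13608 → min 6992 | M₂..M₄: k=2: 0+3600+19·18·25=12150; k=3: 2736+0+19·8·25=6536 → min 6536 | M₃..M₅: k=3: 0+5600+18·8·28=9632; k=4: 3600+0+18·25·28=16200 → min 9632 | M₄..M₆: k=4: 0+7700+8·25·11=9900; k=5: 5600+0+8·28·11=8064 → min 8064.
Length 4: M₁..M₄: k=1: 0+6536+28·19·25=19836; k=2: 9576+3600+28·18·25=25776; k=3: 6992+0+28·8·25=12592 → min 12592 | M₂..M₅: k=2: 0+9632+19·18·28=19208; k=3: 2736+5600+19·8·28=12592; k=4: 6536+0+19·25·28=19836 → min 12592 | M₃..M₆: k=3: 0+8064+18·8·11=9648; k=4: 3600+7700+18·25·11=16250; k=5: 9632+0+18·28·11=15176 → min 9648.
Length 5: M₁..M₅: k=1: 0+12592+28·19·28=27488; k=2: 9576+9632+28·18·28=33320; k=3: 6992+5600+28·8·28=18864; k=4: 12592+0+28·25·28=32192 → min 18864 | M₂..M₆: k=2: 0+9648+19·18·11=13410; k=3: 2736+8064+19·8·11=12472; k=4: 6536+7700+19·25·11=19461; k=5: 12592+0+19·28·11=18444 → min 12472.
Top-level splits: k=1: (M₁..M₁)·(M₂..M₆) → 0+12472+28·19·11 = 18324; k=2: (M₁..M₂)·(M₃..M₆) → 9576+9648+28·18·11 = 24768; k=3: (M₁..M₃)·(M₄..M₆) → 6992+8064+28·8·11 = 17520; k=4: (M₁..M₄)·(M₅..M₆) → 12592+7700+28·25·11 = 27992; k=5: (M₁..M₅)·(M₆..M₆) → 18864+0+28·28·11 = 27488.
Best split is after M₃, i.e. k = 3.

3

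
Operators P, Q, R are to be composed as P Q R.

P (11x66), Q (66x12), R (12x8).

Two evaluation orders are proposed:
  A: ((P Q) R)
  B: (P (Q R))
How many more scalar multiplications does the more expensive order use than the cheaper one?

Order A = ((P Q) R): (P Q): 11×66 by 66×12 → 11×12, cost 11·66·12 = 8712; ((P Q) R): 11×12 by 12×8 → 11×8, cost 11·12·8 = 1056; cumulative 9768. Total 9768.
Order B = (P (Q R)): (Q R): 66×12 by 12×8 → 66×8, cost 66·12·8 = 6336; (P (Q R)): 11×66 by 66×8 → 11×8, cost 11·66·8 = 5808; cumulative 12144. Total 12144.
Difference: |9768 − 12144| = 2376.

2376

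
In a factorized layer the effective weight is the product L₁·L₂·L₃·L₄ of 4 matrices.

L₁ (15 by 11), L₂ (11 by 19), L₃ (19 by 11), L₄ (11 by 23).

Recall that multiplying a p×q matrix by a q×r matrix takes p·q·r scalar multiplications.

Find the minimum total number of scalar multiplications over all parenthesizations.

7909

Adjacent pairs: L₁L₂ = 15·11·19 = 3135; L₂L₃ = 11·19·11 = 2299; L₃L₄ = 19·11·23 = 4807.
Length 3: L₁..L₃: k=1: 0+2299+15·11·11=4114; k=2: 3135+0+15·19·11=6270 → min 4114 | L₂..L₄: k=2: 0+4807+11·19·23=9614; k=3: 2299+0+11·11·23=5082 → min 5082.
Length 4: L₁..L₄: k=1: 0+5082+15·11·23=8877; k=2: 3135+4807+15·19·23=14497; k=3: 4114+0+15·11·23=7909 → min 7909.
Optimal order: ((L₁·(L₂·L₃))·L₄) with cost 7909.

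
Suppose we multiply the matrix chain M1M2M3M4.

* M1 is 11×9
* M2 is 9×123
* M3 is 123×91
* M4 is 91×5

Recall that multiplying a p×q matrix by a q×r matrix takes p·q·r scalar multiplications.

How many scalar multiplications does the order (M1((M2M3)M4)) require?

105327

(M2M3): 9×123 by 123×91 → 9×91, cost 9·123·91 = 100737
((M2M3)M4): 9×91 by 91×5 → 9×5, cost 9·91·5 = 4095; cumulative 104832
(M1((M2M3)M4)): 11×9 by 9×5 → 11×5, cost 11·9·5 = 495; cumulative 105327
Total: 105327 scalar multiplications.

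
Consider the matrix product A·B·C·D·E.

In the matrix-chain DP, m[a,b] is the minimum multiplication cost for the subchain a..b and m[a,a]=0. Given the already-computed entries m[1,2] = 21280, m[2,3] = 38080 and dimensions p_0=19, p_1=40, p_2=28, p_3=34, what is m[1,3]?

39368

m[1,3] = min over k∈[1,2] of m[1,k]+m[k+1,3]+p_{0}·p_k·p_{3}.
k=1: 0 + 38080 + 19·40·34 = 63920; k=2: 21280 + 0 + 19·28·34 = 39368.
Minimum: 39368 at k=2.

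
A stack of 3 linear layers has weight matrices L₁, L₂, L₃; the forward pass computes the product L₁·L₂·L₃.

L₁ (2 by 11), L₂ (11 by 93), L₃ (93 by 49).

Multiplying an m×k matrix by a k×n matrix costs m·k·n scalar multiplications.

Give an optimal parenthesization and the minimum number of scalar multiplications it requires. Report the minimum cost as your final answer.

(L₁·(L₂·L₃)): cost 51205.
((L₁·L₂)·L₃): cost 11160.
Optimal: ((L₁·L₂)·L₃) with cost 11160.

11160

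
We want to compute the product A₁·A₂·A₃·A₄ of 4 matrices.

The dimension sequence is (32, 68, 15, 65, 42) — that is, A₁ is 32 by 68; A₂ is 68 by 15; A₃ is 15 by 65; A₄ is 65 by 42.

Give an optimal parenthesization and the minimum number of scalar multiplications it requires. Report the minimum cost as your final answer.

93750

Adjacent pairs: A₁A₂ = 32·68·15 = 32640; A₂A₃ = 68·15·65 = 66300; A₃A₄ = 15·65·42 = 40950.
Length 3: A₁..A₃: k=1: 0+66300+32·68·65=207740; k=2: 32640+0+32·15·65=63840 → min 63840 | A₂..A₄: k=2: 0+40950+68·15·42=83790; k=3: 66300+0+68·65·42=251940 → min 83790.
Length 4: A₁..A₄: k=1: 0+83790+32·68·42=175182; k=2: 32640+40950+32·15·42=93750; k=3: 63840+0+32·65·42=151200 → min 93750.
Optimal parenthesization: ((A₁·A₂)·(A₃·A₄)) with cost 93750.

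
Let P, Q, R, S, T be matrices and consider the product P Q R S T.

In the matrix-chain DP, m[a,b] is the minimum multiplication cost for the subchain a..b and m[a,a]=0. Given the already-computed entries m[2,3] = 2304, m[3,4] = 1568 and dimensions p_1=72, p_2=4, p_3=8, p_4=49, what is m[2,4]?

m[2,4] = min over k∈[2,3] of m[2,k]+m[k+1,4]+p_{1}·p_k·p_{4}.
k=2: 0 + 1568 + 72·4·49 = 15680; k=3: 2304 + 0 + 72·8·49 = 30528.
Minimum: 15680 at k=2.

15680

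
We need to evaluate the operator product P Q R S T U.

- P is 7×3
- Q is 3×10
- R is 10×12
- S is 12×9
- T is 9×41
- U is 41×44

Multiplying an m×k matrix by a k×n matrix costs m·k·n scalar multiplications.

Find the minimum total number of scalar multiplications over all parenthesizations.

Adjacent pairs: PQ = 7·3·10 = 210; QR = 3·10·12 = 360; RS = 10·12·9 = 1080; ST = 12·9·41 = 4428; TU = 9·41·44 = 16236.
Length 3: P..R: k=1: 0+360+7·3·12=612; k=2: 210+0+7·10·12=1050 → min 612 | Q..S: k=2: 0+1080+3·10·9=1350; k=3: 360+0+3·12·9=684 → min 684 | R..T: k=3: 0+4428+10·12·41=9348; k=4: 1080+0+10·9·41=4770 → min 4770 | S..U: k=4: 0+16236+12·9·44=20988; k=5: 4428+0+12·41·44=26076 → min 20988.
Length 4: P..S: k=1: 0+684+7·3·9=873; k=2: 210+1080+7·10·9=1920; k=3: 612+0+7·12·9=1368 → min 873 | Q..T: k=2: 0+4770+3·10·41=6000; k=3: 360+4428+3·12·41=6264; k=4: 684+0+3·9·41=1791 → min 1791 | R..U: k=3: 0+20988+10·12·44=26268; k=4: 1080+16236+10·9·44=21276; k=5: 4770+0+10·41·44=22810 → min 21276.
Length 5: P..T: k=1: 0+1791+7·3·41=2652; k=2: 210+4770+7·10·41=7850; k=3: 612+4428+7·12·41=8484; k=4: 873+0+7·9·41=3456 → min 2652 | Q..U: k=2: 0+21276+3·10·44=22596; k=3: 360+20988+3·12·44=22932; k=4: 684+16236+3·9·44=18108; k=5: 1791+0+3·41·44=7203 → min 7203.
Length 6: P..U: k=1: 0+7203+7·3·44=8127; k=2: 210+21276+7·10·44=24566; k=3: 612+20988+7·12·44=25296; k=4: 873+16236+7·9·44=19881; k=5: 2652+0+7·41·44=15280 → min 8127.
Optimal order: (P ((((Q R) S) T) U)) with cost 8127.

8127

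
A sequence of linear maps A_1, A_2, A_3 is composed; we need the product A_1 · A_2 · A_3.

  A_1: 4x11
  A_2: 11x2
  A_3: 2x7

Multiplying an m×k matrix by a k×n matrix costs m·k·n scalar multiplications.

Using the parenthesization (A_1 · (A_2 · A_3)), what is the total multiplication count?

(A_2 · A_3): 11×2 by 2×7 → 11×7, cost 11·2·7 = 154
(A_1 · (A_2 · A_3)): 4×11 by 11×7 → 4×7, cost 4·11·7 = 308; cumulative 462
Total: 462 scalar multiplications.

462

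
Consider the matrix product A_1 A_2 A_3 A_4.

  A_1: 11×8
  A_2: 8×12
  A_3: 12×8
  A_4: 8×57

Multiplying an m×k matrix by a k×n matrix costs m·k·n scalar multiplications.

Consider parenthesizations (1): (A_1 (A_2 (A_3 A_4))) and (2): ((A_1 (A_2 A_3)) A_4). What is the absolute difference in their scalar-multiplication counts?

Order (1) = (A_1 (A_2 (A_3 A_4))): (A_3 A_4): 12×8 by 8×57 → 12×57, cost 12·8·57 = 5472; (A_2 (A_3 A_4)): 8×12 by 12×57 → 8×57, cost 8·12·57 = 5472; cumulative 10944; (A_1 (A_2 (A_3 A_4))): 11×8 by 8×57 → 11×57, cost 11·8·57 = 5016; cumulative 15960. Total 15960.
Order (2) = ((A_1 (A_2 A_3)) A_4): (A_2 A_3): 8×12 by 12×8 → 8×8, cost 8·12·8 = 768; (A_1 (A_2 A_3)): 11×8 by 8×8 → 11×8, cost 11·8·8 = 704; cumulative 1472; ((A_1 (A_2 A_3)) A_4): 11×8 by 8×57 → 11×57, cost 11·8·57 = 5016; cumulative 6488. Total 6488.
Difference: |15960 − 6488| = 9472.

9472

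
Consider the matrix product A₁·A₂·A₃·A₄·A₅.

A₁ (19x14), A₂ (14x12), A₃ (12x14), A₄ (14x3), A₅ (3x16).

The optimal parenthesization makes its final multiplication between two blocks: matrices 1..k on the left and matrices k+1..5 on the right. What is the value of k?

Adjacent pairs: A₁A₂ = 19·14·12 = 3192; A₂A₃ = 14·12·14 = 2352; A₃A₄ = 12·14·3 = 504; A₄A₅ = 14·3·16 = 672.
Length 3: A₁..A₃: k=1: 0+2352+19·14·14=6076; k=2: 3192+0+19·12·14=6384 → min 6076 | A₂..A₄: k=2: 0+504+14·12·3=1008; k=3: 2352+0+14·14·3=2940 → min 1008 | A₃..A₅: k=3: 0+672+12·14·16=3360; k=4: 504+0+12·3·16=1080 → min 1080.
Length 4: A₁..A₄: k=1: 0+1008+19·14·3=1806; k=2: 3192+504+19·12·3=4380; k=3: 6076+0+19·14·3=6874 → min 1806 | A₂..A₅: k=2: 0+1080+14·12·16=3768; k=3: 2352+672+14·14·16=6160; k=4: 1008+0+14·3·16=1680 → min 1680.
Top-level splits: k=1: (A₁..A₁)·(A₂..A₅) → 0+1680+19·14·16 = 5936; k=2: (A₁..A₂)·(A₃..A₅) → 3192+1080+19·12·16 = 7920; k=3: (A₁..A₃)·(A₄..A₅) → 6076+672+19·14·16 = 11004; k=4: (A₁..A₄)·(A₅..A₅) → 1806+0+19·3·16 = 2718.
Best split is after A₄, i.e. k = 4.

4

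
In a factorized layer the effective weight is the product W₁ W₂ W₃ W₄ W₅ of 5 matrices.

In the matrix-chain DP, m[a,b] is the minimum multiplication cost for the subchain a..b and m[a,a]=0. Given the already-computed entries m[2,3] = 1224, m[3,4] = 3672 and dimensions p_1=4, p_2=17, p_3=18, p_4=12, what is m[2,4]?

2088

m[2,4] = min over k∈[2,3] of m[2,k]+m[k+1,4]+p_{1}·p_k·p_{4}.
k=2: 0 + 3672 + 4·17·12 = 4488; k=3: 1224 + 0 + 4·18·12 = 2088.
Minimum: 2088 at k=3.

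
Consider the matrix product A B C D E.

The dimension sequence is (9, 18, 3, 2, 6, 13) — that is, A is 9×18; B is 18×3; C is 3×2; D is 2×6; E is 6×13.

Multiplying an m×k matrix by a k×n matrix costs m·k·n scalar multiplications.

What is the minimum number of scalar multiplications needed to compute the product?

Adjacent pairs: AB = 9·18·3 = 486; BC = 18·3·2 = 108; CD = 3·2·6 = 36; DE = 2·6·13 = 156.
Length 3: A..C: k=1: 0+108+9·18·2=432; k=2: 486+0+9·3·2=540 → min 432 | B..D: k=2: 0+36+18·3·6=360; k=3: 108+0+18·2·6=324 → min 324 | C..E: k=3: 0+156+3·2·13=234; k=4: 36+0+3·6·13=270 → min 234.
Length 4: A..D: k=1: 0+324+9·18·6=1296; k=2: 486+36+9·3·6=684; k=3: 432+0+9·2·6=540 → min 540 | B..E: k=2: 0+234+18·3·13=936; k=3: 108+156+18·2·13=732; k=4: 324+0+18·6·13=1728 → min 732.
Length 5: A..E: k=1: 0+732+9·18·13=2838; k=2: 486+234+9·3·13=1071; k=3: 432+156+9·2·13=822; k=4: 540+0+9·6·13=1242 → min 822.
Optimal order: ((A (B C)) (D E)) with cost 822.

822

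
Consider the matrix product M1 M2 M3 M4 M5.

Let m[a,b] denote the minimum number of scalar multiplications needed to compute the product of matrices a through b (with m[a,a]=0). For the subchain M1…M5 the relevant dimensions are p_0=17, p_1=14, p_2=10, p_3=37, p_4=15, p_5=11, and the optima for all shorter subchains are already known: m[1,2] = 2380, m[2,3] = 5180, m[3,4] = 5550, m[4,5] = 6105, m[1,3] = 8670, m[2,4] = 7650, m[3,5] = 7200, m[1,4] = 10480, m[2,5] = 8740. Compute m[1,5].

m[1,5] = min over k∈[1,4] of m[1,k]+m[k+1,5]+p_{0}·p_k·p_{5}.
k=1: 0 + 8740 + 17·14·11 = 11358; k=2: 2380 + 7200 + 17·10·11 = 11450; k=3: 8670 + 6105 + 17·37·11 = 21694; k=4: 10480 + 0 + 17·15·11 = 13285.
Minimum: 11358 at k=1.

11358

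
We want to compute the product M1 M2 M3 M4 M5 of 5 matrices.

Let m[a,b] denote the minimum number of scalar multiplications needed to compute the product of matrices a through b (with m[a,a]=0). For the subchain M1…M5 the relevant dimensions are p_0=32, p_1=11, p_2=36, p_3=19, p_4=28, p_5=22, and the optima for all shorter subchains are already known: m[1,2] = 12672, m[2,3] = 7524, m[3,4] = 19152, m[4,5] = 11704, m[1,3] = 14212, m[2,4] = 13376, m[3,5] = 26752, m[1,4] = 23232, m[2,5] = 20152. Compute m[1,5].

m[1,5] = min over k∈[1,4] of m[1,k]+m[k+1,5]+p_{0}·p_k·p_{5}.
k=1: 0 + 20152 + 32·11·22 = 27896; k=2: 12672 + 26752 + 32·36·22 = 64768; k=3: 14212 + 11704 + 32·19·22 = 39292; k=4: 23232 + 0 + 32·28·22 = 42944.
Minimum: 27896 at k=1.

27896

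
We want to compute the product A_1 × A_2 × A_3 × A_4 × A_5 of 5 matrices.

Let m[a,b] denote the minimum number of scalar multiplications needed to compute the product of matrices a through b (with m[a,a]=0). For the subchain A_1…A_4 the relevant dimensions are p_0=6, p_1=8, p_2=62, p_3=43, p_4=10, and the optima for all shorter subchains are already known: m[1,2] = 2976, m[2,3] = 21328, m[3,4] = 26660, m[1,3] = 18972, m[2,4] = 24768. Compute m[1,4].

21552

m[1,4] = min over k∈[1,3] of m[1,k]+m[k+1,4]+p_{0}·p_k·p_{4}.
k=1: 0 + 24768 + 6·8·10 = 25248; k=2: 2976 + 26660 + 6·62·10 = 33356; k=3: 18972 + 0 + 6·43·10 = 21552.
Minimum: 21552 at k=3.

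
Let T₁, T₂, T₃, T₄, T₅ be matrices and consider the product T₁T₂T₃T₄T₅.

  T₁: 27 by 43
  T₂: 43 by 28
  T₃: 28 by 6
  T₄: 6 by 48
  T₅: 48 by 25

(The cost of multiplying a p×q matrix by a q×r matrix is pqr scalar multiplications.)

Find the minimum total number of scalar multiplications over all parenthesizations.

Adjacent pairs: T₁T₂ = 27·43·28 = 32508; T₂T₃ = 43·28·6 = 7224; T₃T₄ = 28·6·48 = 8064; T₄T₅ = 6·48·25 = 7200.
Length 3: T₁..T₃: k=1: 0+7224+27·43·6=14190; k=2: 32508+0+27·28·6=37044 → min 14190 | T₂..T₄: k=2: 0+8064+43·28·48=65856; k=3: 7224+0+43·6·48=19608 → min 19608 | T₃..T₅: k=3: 0+7200+28·6·25=11400; k=4: 8064+0+28·48·25=41664 → min 11400.
Length 4: T₁..T₄: k=1: 0+19608+27·43·48=75336; k=2: 32508+8064+27·28·48=76860; k=3: 14190+0+27·6·48=21966 → min 21966 | T₂..T₅: k=2: 0+11400+43·28·25=41500; k=3: 7224+7200+43·6·25=20874; k=4: 19608+0+43·48·25=71208 → min 20874.
Length 5: T₁..T₅: k=1: 0+20874+27·43·25=49899; k=2: 32508+11400+27·28·25=62808; k=3: 14190+7200+27·6·25=25440; k=4: 21966+0+27·48·25=54366 → min 25440.
Optimal order: ((T₁(T₂T₃))(T₄T₅)) with cost 25440.

25440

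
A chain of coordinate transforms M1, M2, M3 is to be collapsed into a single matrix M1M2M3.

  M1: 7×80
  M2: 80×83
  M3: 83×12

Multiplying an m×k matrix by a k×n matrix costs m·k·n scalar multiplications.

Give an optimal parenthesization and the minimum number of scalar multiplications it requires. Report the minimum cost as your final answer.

53452

(M1(M2M3)): cost 86400.
((M1M2)M3): cost 53452.
Optimal: ((M1M2)M3) with cost 53452.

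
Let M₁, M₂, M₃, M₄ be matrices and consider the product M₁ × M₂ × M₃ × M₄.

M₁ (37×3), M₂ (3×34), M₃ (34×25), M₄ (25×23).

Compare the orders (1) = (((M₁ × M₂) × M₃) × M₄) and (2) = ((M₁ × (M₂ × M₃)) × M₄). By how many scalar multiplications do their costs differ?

29899

Order (1) = (((M₁ × M₂) × M₃) × M₄): (M₁ × M₂): 37×3 by 3×34 → 37×34, cost 37·3·34 = 3774; ((M₁ × M₂) × M₃): 37×34 by 34×25 → 37×25, cost 37·34·25 = 31450; cumulative 35224; (((M₁ × M₂) × M₃) × M₄): 37×25 by 25×23 → 37×23, cost 37·25·23 = 21275; cumulative 56499. Total 56499.
Order (2) = ((M₁ × (M₂ × M₃)) × M₄): (M₂ × M₃): 3×34 by 34×25 → 3×25, cost 3·34·25 = 2550; (M₁ × (M₂ × M₃)): 37×3 by 3×25 → 37×25, cost 37·3·25 = 2775; cumulative 5325; ((M₁ × (M₂ × M₃)) × M₄): 37×25 by 25×23 → 37×23, cost 37·25·23 = 21275; cumulative 26600. Total 26600.
Difference: |56499 − 26600| = 29899.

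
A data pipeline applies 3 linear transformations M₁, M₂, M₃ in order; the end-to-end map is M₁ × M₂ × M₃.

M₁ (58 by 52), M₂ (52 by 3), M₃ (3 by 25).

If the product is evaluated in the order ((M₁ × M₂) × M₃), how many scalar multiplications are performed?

13398

(M₁ × M₂): 58×52 by 52×3 → 58×3, cost 58·52·3 = 9048
((M₁ × M₂) × M₃): 58×3 by 3×25 → 58×25, cost 58·3·25 = 4350; cumulative 13398
Total: 13398 scalar multiplications.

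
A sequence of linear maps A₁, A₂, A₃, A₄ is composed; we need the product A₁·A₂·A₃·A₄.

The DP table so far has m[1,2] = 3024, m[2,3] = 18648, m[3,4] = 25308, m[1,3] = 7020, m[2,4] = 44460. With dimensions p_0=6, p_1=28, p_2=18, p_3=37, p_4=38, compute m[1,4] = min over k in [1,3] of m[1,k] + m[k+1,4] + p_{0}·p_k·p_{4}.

m[1,4] = min over k∈[1,3] of m[1,k]+m[k+1,4]+p_{0}·p_k·p_{4}.
k=1: 0 + 44460 + 6·28·38 = 50844; k=2: 3024 + 25308 + 6·18·38 = 32436; k=3: 7020 + 0 + 6·37·38 = 15456.
Minimum: 15456 at k=3.

15456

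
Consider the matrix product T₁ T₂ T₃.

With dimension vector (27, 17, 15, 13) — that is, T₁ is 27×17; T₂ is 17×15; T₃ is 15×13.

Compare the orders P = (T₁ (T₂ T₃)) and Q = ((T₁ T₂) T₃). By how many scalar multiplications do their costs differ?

Order P = (T₁ (T₂ T₃)): (T₂ T₃): 17×15 by 15×13 → 17×13, cost 17·15·13 = 3315; (T₁ (T₂ T₃)): 27×17 by 17×13 → 27×13, cost 27·17·13 = 5967; cumulative 9282. Total 9282.
Order Q = ((T₁ T₂) T₃): (T₁ T₂): 27×17 by 17×15 → 27×15, cost 27·17·15 = 6885; ((T₁ T₂) T₃): 27×15 by 15×13 → 27×13, cost 27·15·13 = 5265; cumulative 12150. Total 12150.
Difference: |9282 − 12150| = 2868.

2868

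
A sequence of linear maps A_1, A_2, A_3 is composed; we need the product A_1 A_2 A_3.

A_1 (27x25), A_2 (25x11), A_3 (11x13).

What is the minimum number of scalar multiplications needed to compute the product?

Order (A_1 (A_2 A_3)): (A_2 A_3): 25×11 by 11×13 → 25×13, cost 25·11·13 = 3575; (A_1 (A_2 A_3)): 27×25 by 25×13 → 27×13, cost 27·25·13 = 8775; cumulative 12350. Total 12350.
Order ((A_1 A_2) A_3): (A_1 A_2): 27×25 by 25×11 → 27×11, cost 27·25·11 = 7425; ((A_1 A_2) A_3): 27×11 by 11×13 → 27×13, cost 27·11·13 = 3861; cumulative 11286. Total 11286.
Minimum: 11286.

11286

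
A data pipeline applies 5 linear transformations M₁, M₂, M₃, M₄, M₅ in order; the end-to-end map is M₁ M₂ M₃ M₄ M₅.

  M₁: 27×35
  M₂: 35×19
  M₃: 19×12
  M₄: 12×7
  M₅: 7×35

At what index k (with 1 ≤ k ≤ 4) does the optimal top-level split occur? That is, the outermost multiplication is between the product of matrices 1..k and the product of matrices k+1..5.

Adjacent pairs: M₁M₂ = 27·35·19 = 17955; M₂M₃ = 35·19·12 = 7980; M₃M₄ = 19·12·7 = 1596; M₄M₅ = 12·7·35 = 2940.
Length 3: M₁..M₃: k=1: 0+7980+27·35·12=19320; k=2: 17955+0+27·19·12=24111 → min 19320 | M₂..M₄: k=2: 0+1596+35·19·7=6251; k=3: 7980+0+35·12·7=10920 → min 6251 | M₃..M₅: k=3: 0+2940+19·12·35=10920; k=4: 1596+0+19·7·35=6251 → min 6251.
Length 4: M₁..M₄: k=1: 0+6251+27·35·7=12866; k=2: 17955+1596+27·19·7=23142; k=3: 19320+0+27·12·7=21588 → min 12866 | M₂..M₅: k=2: 0+6251+35·19·35=29526; k=3: 7980+2940+35·12·35=25620; k=4: 6251+0+35·7·35=14826 → min 14826.
Top-level splits: k=1: (M₁..M₁)·(M₂..M₅) → 0+14826+27·35·35 = 47901; k=2: (M₁..M₂)·(M₃..M₅) → 17955+6251+27·19·35 = 42161; k=3: (M₁..M₃)·(M₄..M₅) → 19320+2940+27·12·35 = 33600; k=4: (M₁..M₄)·(M₅..M₅) → 12866+0+27·7·35 = 19481.
Best split is after M₄, i.e. k = 4.

4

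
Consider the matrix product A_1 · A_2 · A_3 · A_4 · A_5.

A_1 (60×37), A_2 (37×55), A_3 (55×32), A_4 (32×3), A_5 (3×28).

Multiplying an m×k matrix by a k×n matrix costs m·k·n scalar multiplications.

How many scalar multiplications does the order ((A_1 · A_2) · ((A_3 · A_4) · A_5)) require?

(A_1 · A_2): 60×37 by 37×55 → 60×55, cost 60·37·55 = 122100
(A_3 · A_4): 55×32 by 32×3 → 55×3, cost 55·32·3 = 5280
((A_3 · A_4) · A_5): 55×3 by 3×28 → 55×28, cost 55·3·28 = 4620; cumulative 9900
((A_1 · A_2) · ((A_3 · A_4) · A_5)): 60×55 by 55×28 → 60×28, cost 60·55·28 = 92400; cumulative 224400
Total: 224400 scalar multiplications.

224400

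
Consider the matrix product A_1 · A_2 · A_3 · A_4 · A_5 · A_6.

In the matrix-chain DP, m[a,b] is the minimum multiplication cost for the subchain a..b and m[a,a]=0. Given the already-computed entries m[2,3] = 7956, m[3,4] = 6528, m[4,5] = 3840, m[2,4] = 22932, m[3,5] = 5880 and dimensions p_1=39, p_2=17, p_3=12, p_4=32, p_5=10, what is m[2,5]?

12510

m[2,5] = min over k∈[2,4] of m[2,k]+m[k+1,5]+p_{1}·p_k·p_{5}.
k=2: 0 + 5880 + 39·17·10 = 12510; k=3: 7956 + 3840 + 39·12·10 = 16476; k=4: 22932 + 0 + 39·32·10 = 35412.
Minimum: 12510 at k=2.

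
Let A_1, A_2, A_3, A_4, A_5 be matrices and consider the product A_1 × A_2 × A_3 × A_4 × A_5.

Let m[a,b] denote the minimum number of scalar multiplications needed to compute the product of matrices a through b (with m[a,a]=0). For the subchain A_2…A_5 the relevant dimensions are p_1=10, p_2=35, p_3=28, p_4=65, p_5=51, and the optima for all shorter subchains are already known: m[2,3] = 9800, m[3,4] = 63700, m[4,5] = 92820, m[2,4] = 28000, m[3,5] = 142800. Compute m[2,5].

m[2,5] = min over k∈[2,4] of m[2,k]+m[k+1,5]+p_{1}·p_k·p_{5}.
k=2: 0 + 142800 + 10·35·51 = 160650; k=3: 9800 + 92820 + 10·28·51 = 116900; k=4: 28000 + 0 + 10·65·51 = 61150.
Minimum: 61150 at k=4.

61150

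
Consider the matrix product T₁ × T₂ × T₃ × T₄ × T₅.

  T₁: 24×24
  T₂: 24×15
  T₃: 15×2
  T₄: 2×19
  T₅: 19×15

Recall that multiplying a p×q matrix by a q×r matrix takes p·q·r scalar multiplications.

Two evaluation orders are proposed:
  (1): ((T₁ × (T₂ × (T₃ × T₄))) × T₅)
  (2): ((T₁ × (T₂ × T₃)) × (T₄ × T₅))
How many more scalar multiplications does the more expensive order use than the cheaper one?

22032

Order (1) = ((T₁ × (T₂ × (T₃ × T₄))) × T₅): (T₃ × T₄): 15×2 by 2×19 → 15×19, cost 15·2·19 = 570; (T₂ × (T₃ × T₄)): 24×15 by 15×19 → 24×19, cost 24·15·19 = 6840; cumulative 7410; (T₁ × (T₂ × (T₃ × T₄))): 24×24 by 24×19 → 24×19, cost 24·24·19 = 10944; cumulative 18354; ((T₁ × (T₂ × (T₃ × T₄))) × T₅): 24×19 by 19×15 → 24×15, cost 24·19·15 = 6840; cumulative 25194. Total 25194.
Order (2) = ((T₁ × (T₂ × T₃)) × (T₄ × T₅)): (T₂ × T₃): 24×15 by 15×2 → 24×2, cost 24·15·2 = 720; (T₁ × (T₂ × T₃)): 24×24 by 24×2 → 24×2, cost 24·24·2 = 1152; cumulative 1872; (T₄ × T₅): 2×19 by 19×15 → 2×15, cost 2·19·15 = 570; ((T₁ × (T₂ × T₃)) × (T₄ × T₅)): 24×2 by 2×15 → 24×15, cost 24·2·15 = 720; cumulative 3162. Total 3162.
Difference: |25194 − 3162| = 22032.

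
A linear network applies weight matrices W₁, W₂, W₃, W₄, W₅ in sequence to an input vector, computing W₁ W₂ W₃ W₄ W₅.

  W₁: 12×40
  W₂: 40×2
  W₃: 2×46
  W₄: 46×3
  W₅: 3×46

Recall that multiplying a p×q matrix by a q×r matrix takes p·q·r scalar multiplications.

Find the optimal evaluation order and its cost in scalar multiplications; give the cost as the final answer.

2616

Adjacent pairs: W₁W₂ = 12·40·2 = 960; W₂W₃ = 40·2·46 = 3680; W₃W₄ = 2·46·3 = 276; W₄W₅ = 46·3·46 = 6348.
Length 3: W₁..W₃: k=1: 0+3680+12·40·46=25760; k=2: 960+0+12·2·46=2064 → min 2064 | W₂..W₄: k=2: 0+276+40·2·3=516; k=3: 3680+0+40·46·3=9200 → min 516 | W₃..W₅: k=3: 0+6348+2·46·46=10580; k=4: 276+0+2·3·46=552 → min 552.
Length 4: W₁..W₄: k=1: 0+516+12·40·3=1956; k=2: 960+276+12·2·3=1308; k=3: 2064+0+12·46·3=3720 → min 1308 | W₂..W₅: k=2: 0+552+40·2·46=4232; k=3: 3680+6348+40·46·46=94668; k=4: 516+0+40·3·46=6036 → min 4232.
Length 5: W₁..W₅: k=1: 0+4232+12·40·46=26312; k=2: 960+552+12·2·46=2616; k=3: 2064+6348+12·46·46=33804; k=4: 1308+0+12·3·46=2964 → min 2616.
Optimal parenthesization: ((W₁ W₂) ((W₃ W₄) W₅)) with cost 2616.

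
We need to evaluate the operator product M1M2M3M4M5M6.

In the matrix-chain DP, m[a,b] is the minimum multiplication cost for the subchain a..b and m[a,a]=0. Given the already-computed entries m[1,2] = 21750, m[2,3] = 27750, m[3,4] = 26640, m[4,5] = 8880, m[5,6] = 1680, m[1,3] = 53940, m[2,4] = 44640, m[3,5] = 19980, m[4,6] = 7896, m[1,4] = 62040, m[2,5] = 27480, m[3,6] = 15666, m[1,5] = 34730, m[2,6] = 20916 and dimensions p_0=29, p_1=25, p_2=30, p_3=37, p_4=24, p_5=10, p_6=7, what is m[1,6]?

m[1,6] = min over k∈[1,5] of m[1,k]+m[k+1,6]+p_{0}·p_k·p_{6}.
k=1: 0 + 20916 + 29·25·7 = 25991; k=2: 21750 + 15666 + 29·30·7 = 43506; k=3: 53940 + 7896 + 29·37·7 = 69347; k=4: 62040 + 1680 + 29·24·7 = 68592; k=5: 34730 + 0 + 29·10·7 = 36760.
Minimum: 25991 at k=1.

25991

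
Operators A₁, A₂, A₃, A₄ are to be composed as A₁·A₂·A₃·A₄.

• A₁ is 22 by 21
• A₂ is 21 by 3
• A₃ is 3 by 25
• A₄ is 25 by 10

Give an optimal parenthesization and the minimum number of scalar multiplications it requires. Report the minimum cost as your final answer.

2796

Adjacent pairs: A₁A₂ = 22·21·3 = 1386; A₂A₃ = 21·3·25 = 1575; A₃A₄ = 3·25·10 = 750.
Length 3: A₁..A₃: k=1: 0+1575+22·21·25=13125; k=2: 1386+0+22·3·25=3036 → min 3036 | A₂..A₄: k=2: 0+750+21·3·10=1380; k=3: 1575+0+21·25·10=6825 → min 1380.
Length 4: A₁..A₄: k=1: 0+1380+22·21·10=6000; k=2: 1386+750+22·3·10=2796; k=3: 3036+0+22·25·10=8536 → min 2796.
Optimal parenthesization: ((A₁·A₂)·(A₃·A₄)) with cost 2796.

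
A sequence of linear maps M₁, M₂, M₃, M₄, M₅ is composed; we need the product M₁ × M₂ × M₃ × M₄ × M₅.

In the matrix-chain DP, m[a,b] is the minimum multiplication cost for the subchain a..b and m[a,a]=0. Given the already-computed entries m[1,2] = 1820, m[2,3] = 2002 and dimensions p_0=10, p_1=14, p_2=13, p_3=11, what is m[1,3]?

m[1,3] = min over k∈[1,2] of m[1,k]+m[k+1,3]+p_{0}·p_k·p_{3}.
k=1: 0 + 2002 + 10·14·11 = 3542; k=2: 1820 + 0 + 10·13·11 = 3250.
Minimum: 3250 at k=2.

3250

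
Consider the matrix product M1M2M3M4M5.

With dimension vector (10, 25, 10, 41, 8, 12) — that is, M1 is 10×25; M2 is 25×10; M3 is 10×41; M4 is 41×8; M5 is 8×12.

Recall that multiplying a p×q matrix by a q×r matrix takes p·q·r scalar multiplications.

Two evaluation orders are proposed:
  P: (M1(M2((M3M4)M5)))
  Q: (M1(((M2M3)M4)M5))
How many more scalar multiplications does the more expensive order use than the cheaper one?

13610

Order P = (M1(M2((M3M4)M5))): (M3M4): 10×41 by 41×8 → 10×8, cost 10·41·8 = 3280; ((M3M4)M5): 10×8 by 8×12 → 10×12, cost 10·8·12 = 960; cumulative 4240; (M2((M3M4)M5)): 25×10 by 10×12 → 25×12, cost 25·10·12 = 3000; cumulative 7240; (M1(M2((M3M4)M5))): 10×25 by 25×12 → 10×12, cost 10·25·12 = 3000; cumulative 10240. Total 10240.
Order Q = (M1(((M2M3)M4)M5)): (M2M3): 25×10 by 10×41 → 25×41, cost 25·10·41 = 10250; ((M2M3)M4): 25×41 by 41×8 → 25×8, cost 25·41·8 = 8200; cumulative 18450; (((M2M3)M4)M5): 25×8 by 8×12 → 25×12, cost 25·8·12 = 2400; cumulative 20850; (M1(((M2M3)M4)M5)): 10×25 by 25×12 → 10×12, cost 10·25·12 = 3000; cumulative 23850. Total 23850.
Difference: |10240 − 23850| = 13610.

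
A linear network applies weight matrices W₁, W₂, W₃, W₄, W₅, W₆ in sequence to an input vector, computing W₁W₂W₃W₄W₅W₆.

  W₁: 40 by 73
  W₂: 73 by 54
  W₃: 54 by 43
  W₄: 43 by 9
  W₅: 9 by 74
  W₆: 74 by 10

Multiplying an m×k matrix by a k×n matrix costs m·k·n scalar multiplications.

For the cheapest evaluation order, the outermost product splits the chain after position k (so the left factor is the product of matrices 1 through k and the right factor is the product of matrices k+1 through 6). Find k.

Adjacent pairs: W₁W₂ = 40·73·54 = 157680; W₂W₃ = 73·54·43 = 169506; W₃W₄ = 54·43·9 = 20898; W₄W₅ = 43·9·74 = 28638; W₅W₆ = 9·74·10 = 6660.
Length 3: W₁..W₃: k=1: 0+169506+40·73·43=295066; k=2: 157680+0+40·54·43=250560 → min 250560 | W₂..W₄: k=2: 0+20898+73·54·9=56376; k=3: 169506+0+73·43·9=197757 → min 56376 | W₃..W₅: k=3: 0+28638+54·43·74=200466; k=4: 20898+0+54·9·74=56862 → min 56862 | W₄..W₆: k=4: 0+6660+43·9·10=10530; k=5: 28638+0+43·74·10=60458 → min 10530.
Length 4: W₁..W₄: k=1: 0+56376+40·73·9=82656; k=2: 157680+20898+40·54·9=198018; k=3: 250560+0+40·43·9=266040 → min 82656 | W₂..W₅: k=2: 0+56862+73·54·74=348570; k=3: 169506+28638+73·43·74=430430; k=4: 56376+0+73·9·74=104994 → min 104994 | W₃..W₆: k=3: 0+10530+54·43·10=33750; k=4: 20898+6660+54·9·10=32418; k=5: 56862+0+54·74·10=96822 → min 32418.
Length 5: W₁..W₅: k=1: 0+104994+40·73·74=321074; k=2: 157680+56862+40·54·74=374382; k=3: 250560+28638+40·43·74=406478; k=4: 82656+0+40·9·74=109296 → min 109296 | W₂..W₆: k=2: 0+32418+73·54·10=71838; k=3: 169506+10530+73·43·10=211426; k=4: 56376+6660+73·9·10=69606; k=5: 104994+0+73·74·10=159014 → min 69606.
Top-level splits: k=1: (W₁..W₁)·(W₂..W₆) → 0+69606+40·73·10 = 98806; k=2: (W₁..W₂)·(W₃..W₆) → 157680+32418+40·54·10 = 211698; k=3: (W₁..W₃)·(W₄..W₆) → 250560+10530+40·43·10 = 278290; k=4: (W₁..W₄)·(W₅..W₆) → 82656+6660+40·9·10 = 92916; k=5: (W₁..W₅)·(W₆..W₆) → 109296+0+40·74·10 = 138896.
Best split is after W₄, i.e. k = 4.

4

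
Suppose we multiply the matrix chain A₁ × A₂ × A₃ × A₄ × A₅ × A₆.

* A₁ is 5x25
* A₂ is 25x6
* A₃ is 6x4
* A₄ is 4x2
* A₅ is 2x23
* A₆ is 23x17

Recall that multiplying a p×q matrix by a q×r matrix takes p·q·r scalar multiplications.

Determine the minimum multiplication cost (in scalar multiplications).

1550

Adjacent pairs: A₁A₂ = 5·25·6 = 750; A₂A₃ = 25·6·4 = 600; A₃A₄ = 6·4·2 = 48; A₄A₅ = 4·2·23 = 184; A₅A₆ = 2·23·17 = 782.
Length 3: A₁..A₃: k=1: 0+600+5·25·4=1100; k=2: 750+0+5·6·4=870 → min 870 | A₂..A₄: k=2: 0+48+25·6·2=348; k=3: 600+0+25·4·2=800 → min 348 | A₃..A₅: k=3: 0+184+6·4·23=736; k=4: 48+0+6·2·23=324 → min 324 | A₄..A₆: k=4: 0+782+4·2·17=918; k=5: 184+0+4·23·17=1748 → min 918.
Length 4: A₁..A₄: k=1: 0+348+5·25·2=598; k=2: 750+48+5·6·2=858; k=3: 870+0+5·4·2=910 → min 598 | A₂..A₅: k=2: 0+324+25·6·23=3774; k=3: 600+184+25·4·23=3084; k=4: 348+0+25·2·23=1498 → min 1498 | A₃..A₆: k=3: 0+918+6·4·17=1326; k=4: 48+782+6·2·17=1034; k=5: 324+0+6·23·17=2670 → min 1034.
Length 5: A₁..A₅: k=1: 0+1498+5·25·23=4373; k=2: 750+324+5·6·23=1764; k=3: 870+184+5·4·23=1514; k=4: 598+0+5·2·23=828 → min 828 | A₂..A₆: k=2: 0+1034+25·6·17=3584; k=3: 600+918+25·4·17=3218; k=4: 348+782+25·2·17=1980; k=5: 1498+0+25·23·17=11273 → min 1980.
Length 6: A₁..A₆: k=1: 0+1980+5·25·17=4105; k=2: 750+1034+5·6·17=2294; k=3: 870+918+5·4·17=2128; k=4: 598+782+5·2·17=1550; k=5: 828+0+5·23·17=2783 → min 1550.
Optimal order: ((A₁ × (A₂ × (A₃ × A₄))) × (A₅ × A₆)) with cost 1550.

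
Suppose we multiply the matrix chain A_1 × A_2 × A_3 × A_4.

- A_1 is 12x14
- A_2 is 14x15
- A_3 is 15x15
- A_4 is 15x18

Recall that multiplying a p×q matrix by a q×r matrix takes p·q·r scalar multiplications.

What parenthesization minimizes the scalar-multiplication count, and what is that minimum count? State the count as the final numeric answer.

Adjacent pairs: A_1A_2 = 12·14·15 = 2520; A_2A_3 = 14·15·15 = 3150; A_3A_4 = 15·15·18 = 4050.
Length 3: A_1..A_3: k=1: 0+3150+12·14·15=5670; k=2: 2520+0+12·15·15=5220 → min 5220 | A_2..A_4: k=2: 0+4050+14·15·18=7830; k=3: 3150+0+14·15·18=6930 → min 6930.
Length 4: A_1..A_4: k=1: 0+6930+12·14·18=9954; k=2: 2520+4050+12·15·18=9810; k=3: 5220+0+12·15·18=8460 → min 8460.
Optimal parenthesization: (((A_1 × A_2) × A_3) × A_4) with cost 8460.

8460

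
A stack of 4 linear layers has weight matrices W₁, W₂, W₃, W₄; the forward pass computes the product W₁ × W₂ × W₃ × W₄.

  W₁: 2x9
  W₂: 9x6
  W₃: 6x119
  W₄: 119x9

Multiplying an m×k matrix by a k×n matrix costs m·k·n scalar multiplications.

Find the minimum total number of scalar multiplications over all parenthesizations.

3678

Adjacent pairs: W₁W₂ = 2·9·6 = 108; W₂W₃ = 9·6·119 = 6426; W₃W₄ = 6·119·9 = 6426.
Length 3: W₁..W₃: k=1: 0+6426+2·9·119=8568; k=2: 108+0+2·6·119=1536 → min 1536 | W₂..W₄: k=2: 0+6426+9·6·9=6912; k=3: 6426+0+9·119·9=16065 → min 6912.
Length 4: W₁..W₄: k=1: 0+6912+2·9·9=7074; k=2: 108+6426+2·6·9=6642; k=3: 1536+0+2·119·9=3678 → min 3678.
Optimal order: (((W₁ × W₂) × W₃) × W₄) with cost 3678.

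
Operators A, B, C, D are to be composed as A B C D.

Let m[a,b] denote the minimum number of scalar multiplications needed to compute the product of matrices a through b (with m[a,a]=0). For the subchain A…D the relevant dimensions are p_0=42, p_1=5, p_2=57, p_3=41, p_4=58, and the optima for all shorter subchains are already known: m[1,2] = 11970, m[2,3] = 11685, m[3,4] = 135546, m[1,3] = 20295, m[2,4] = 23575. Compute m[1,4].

35755

m[1,4] = min over k∈[1,3] of m[1,k]+m[k+1,4]+p_{0}·p_k·p_{4}.
k=1: 0 + 23575 + 42·5·58 = 35755; k=2: 11970 + 135546 + 42·57·58 = 286368; k=3: 20295 + 0 + 42·41·58 = 120171.
Minimum: 35755 at k=1.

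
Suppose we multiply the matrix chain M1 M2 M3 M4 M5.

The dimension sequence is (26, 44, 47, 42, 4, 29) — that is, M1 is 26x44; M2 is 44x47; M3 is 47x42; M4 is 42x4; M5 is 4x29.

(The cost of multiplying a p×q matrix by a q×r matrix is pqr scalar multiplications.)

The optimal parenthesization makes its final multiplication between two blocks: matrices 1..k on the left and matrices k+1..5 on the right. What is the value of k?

4

Adjacent pairs: M1M2 = 26·44·47 = 53768; M2M3 = 44·47·42 = 86856; M3M4 = 47·42·4 = 7896; M4M5 = 42·4·29 = 4872.
Length 3: M1..M3: k=1: 0+86856+26·44·42=134904; k=2: 53768+0+26·47·42=105092 → min 105092 | M2..M4: k=2: 0+7896+44·47·4=16168; k=3: 86856+0+44·42·4=94248 → min 16168 | M3..M5: k=3: 0+4872+47·42·29=62118; k=4: 7896+0+47·4·29=13348 → min 13348.
Length 4: M1..M4: k=1: 0+16168+26·44·4=20744; k=2: 53768+7896+26·47·4=66552; k=3: 105092+0+26·42·4=109460 → min 20744 | M2..M5: k=2: 0+13348+44·47·29=73320; k=3: 86856+4872+44·42·29=145320; k=4: 16168+0+44·4·29=21272 → min 21272.
Top-level splits: k=1: (M1..M1)·(M2..M5) → 0+21272+26·44·29 = 54448; k=2: (M1..M2)·(M3..M5) → 53768+13348+26·47·29 = 102554; k=3: (M1..M3)·(M4..M5) → 105092+4872+26·42·29 = 141632; k=4: (M1..M4)·(M5..M5) → 20744+0+26·4·29 = 23760.
Best split is after M4, i.e. k = 4.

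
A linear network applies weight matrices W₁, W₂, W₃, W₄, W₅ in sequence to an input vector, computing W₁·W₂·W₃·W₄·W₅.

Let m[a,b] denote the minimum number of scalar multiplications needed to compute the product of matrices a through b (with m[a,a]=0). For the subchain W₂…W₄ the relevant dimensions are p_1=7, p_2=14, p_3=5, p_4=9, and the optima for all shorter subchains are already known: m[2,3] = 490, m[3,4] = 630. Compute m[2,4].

m[2,4] = min over k∈[2,3] of m[2,k]+m[k+1,4]+p_{1}·p_k·p_{4}.
k=2: 0 + 630 + 7·14·9 = 1512; k=3: 490 + 0 + 7·5·9 = 805.
Minimum: 805 at k=3.

805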